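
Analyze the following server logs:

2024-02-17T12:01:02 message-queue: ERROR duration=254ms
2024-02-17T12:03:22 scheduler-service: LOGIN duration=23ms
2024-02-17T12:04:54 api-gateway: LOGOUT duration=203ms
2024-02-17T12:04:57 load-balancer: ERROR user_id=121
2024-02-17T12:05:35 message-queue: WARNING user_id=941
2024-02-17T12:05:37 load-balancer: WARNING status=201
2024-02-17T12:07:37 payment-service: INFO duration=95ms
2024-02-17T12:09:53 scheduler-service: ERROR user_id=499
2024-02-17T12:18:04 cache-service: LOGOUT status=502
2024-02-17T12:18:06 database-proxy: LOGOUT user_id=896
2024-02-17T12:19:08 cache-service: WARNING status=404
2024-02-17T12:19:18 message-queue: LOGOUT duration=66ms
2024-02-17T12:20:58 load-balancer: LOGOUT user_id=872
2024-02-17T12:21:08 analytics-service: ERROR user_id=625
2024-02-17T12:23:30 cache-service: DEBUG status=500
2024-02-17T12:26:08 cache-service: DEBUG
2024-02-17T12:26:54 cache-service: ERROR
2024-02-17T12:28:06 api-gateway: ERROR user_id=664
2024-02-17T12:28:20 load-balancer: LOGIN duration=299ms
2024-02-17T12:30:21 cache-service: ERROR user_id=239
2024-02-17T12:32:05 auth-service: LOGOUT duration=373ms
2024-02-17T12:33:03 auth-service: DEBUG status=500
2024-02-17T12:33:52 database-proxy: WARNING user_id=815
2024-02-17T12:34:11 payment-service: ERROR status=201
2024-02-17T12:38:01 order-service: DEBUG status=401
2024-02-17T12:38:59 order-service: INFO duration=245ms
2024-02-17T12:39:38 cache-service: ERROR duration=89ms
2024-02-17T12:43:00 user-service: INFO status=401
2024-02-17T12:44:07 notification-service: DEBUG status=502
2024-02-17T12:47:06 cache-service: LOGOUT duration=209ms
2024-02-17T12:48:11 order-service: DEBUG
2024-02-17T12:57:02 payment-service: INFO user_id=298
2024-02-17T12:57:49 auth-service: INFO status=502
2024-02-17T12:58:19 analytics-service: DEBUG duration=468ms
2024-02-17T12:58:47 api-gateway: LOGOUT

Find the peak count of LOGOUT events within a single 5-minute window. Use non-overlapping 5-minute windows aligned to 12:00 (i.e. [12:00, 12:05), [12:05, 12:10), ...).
3

To find the burst window:

1. Divide the log period into non-overlapping 5-minute windows starting at 12:00
2. Count LOGOUT events in each window
3. Find the window with maximum count
4. Maximum events in a window: 3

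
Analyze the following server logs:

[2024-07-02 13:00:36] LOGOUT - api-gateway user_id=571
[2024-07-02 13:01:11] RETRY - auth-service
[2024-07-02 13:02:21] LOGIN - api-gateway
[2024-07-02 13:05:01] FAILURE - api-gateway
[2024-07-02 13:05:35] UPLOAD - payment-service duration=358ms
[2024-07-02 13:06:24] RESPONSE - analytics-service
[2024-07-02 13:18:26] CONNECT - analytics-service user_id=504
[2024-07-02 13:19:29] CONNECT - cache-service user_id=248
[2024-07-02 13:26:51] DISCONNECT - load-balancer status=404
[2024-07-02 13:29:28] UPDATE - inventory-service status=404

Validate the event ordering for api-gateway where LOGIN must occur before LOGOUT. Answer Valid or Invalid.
Invalid

To validate ordering:

1. Required order: LOGIN → LOGOUT
2. Rule: LOGIN must occur before LOGOUT
3. Check actual order of events for api-gateway
4. Result: Invalid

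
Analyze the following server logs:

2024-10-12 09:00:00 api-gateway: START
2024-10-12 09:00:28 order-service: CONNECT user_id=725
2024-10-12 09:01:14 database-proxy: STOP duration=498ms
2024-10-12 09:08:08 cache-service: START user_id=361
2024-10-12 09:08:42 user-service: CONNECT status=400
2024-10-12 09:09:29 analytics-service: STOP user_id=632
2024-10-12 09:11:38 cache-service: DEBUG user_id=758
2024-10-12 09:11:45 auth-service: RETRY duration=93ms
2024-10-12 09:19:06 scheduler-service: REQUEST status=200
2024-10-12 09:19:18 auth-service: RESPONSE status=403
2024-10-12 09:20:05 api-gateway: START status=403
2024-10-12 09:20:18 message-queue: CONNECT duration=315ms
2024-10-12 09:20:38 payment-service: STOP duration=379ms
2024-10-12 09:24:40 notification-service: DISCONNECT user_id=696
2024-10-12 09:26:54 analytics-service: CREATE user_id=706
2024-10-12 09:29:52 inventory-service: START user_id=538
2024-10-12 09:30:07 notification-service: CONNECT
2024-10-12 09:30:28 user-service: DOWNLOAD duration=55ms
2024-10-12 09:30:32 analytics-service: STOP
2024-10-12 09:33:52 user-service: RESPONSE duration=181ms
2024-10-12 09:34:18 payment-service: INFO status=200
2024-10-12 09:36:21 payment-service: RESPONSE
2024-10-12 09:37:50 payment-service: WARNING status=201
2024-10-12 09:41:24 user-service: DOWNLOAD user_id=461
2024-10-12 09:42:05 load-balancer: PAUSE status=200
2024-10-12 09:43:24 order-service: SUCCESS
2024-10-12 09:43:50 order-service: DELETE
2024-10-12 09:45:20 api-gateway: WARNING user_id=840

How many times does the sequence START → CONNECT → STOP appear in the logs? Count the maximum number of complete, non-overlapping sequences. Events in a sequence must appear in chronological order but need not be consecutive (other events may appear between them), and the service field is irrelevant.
4

To count sequences:

1. Look for pattern: START → CONNECT → STOP
2. Greedily scan the log in chronological order, matching each sequence element in turn (ignoring service)
3. Each time the full pattern completes, increment the count and restart matching from the next event
4. Complete non-overlapping sequences found: 4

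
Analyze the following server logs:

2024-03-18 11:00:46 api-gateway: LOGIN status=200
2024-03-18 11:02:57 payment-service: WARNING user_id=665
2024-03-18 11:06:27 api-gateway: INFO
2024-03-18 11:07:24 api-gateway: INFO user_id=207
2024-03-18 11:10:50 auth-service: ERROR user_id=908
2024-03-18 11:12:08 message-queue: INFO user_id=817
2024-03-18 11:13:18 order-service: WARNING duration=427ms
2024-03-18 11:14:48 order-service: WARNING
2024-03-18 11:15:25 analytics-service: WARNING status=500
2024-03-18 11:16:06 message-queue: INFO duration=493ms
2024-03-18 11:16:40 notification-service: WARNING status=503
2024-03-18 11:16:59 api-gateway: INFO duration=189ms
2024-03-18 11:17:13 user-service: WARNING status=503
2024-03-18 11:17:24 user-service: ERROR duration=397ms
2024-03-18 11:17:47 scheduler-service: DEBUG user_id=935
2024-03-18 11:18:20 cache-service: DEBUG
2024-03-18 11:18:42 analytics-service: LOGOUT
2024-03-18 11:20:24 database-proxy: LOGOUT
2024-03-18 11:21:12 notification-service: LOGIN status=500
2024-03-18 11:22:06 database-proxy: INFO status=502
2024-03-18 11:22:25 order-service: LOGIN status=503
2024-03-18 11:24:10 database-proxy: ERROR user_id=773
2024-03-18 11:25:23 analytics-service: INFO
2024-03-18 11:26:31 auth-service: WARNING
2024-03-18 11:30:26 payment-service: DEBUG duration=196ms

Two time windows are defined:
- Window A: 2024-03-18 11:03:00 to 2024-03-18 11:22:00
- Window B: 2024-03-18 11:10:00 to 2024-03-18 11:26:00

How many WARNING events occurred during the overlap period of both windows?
5

To find overlap events:

1. Window A: 2024-03-18 11:03:00 to 2024-03-18 11:22:00
2. Window B: 2024-03-18 11:10:00 to 2024-03-18 11:26:00
3. Overlap period: 2024-03-18 11:10:00 to 2024-03-18 11:22:00
4. Count WARNING events in overlap: 5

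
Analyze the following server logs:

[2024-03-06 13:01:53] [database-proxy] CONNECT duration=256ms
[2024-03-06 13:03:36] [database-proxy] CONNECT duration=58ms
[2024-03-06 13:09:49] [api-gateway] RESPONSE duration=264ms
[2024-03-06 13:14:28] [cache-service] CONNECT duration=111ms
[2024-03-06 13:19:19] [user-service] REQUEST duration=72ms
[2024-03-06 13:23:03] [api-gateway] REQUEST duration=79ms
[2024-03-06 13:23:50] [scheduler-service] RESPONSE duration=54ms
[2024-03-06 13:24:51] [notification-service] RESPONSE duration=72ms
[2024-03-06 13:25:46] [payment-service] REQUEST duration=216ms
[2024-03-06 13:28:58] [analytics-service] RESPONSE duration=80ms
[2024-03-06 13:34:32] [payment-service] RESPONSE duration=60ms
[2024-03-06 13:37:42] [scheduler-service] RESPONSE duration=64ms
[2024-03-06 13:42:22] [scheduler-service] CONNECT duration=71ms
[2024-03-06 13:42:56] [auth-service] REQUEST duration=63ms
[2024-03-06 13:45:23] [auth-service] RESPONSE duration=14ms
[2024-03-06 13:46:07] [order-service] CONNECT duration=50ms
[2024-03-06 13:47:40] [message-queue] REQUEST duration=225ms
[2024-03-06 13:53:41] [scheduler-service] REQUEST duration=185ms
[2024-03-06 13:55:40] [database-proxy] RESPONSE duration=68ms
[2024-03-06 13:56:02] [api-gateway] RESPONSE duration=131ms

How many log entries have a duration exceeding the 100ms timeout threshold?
7

To count timeouts:

1. Threshold: 100ms
2. Extract duration from each log entry
3. Count entries where duration > 100
4. Timeout count: 7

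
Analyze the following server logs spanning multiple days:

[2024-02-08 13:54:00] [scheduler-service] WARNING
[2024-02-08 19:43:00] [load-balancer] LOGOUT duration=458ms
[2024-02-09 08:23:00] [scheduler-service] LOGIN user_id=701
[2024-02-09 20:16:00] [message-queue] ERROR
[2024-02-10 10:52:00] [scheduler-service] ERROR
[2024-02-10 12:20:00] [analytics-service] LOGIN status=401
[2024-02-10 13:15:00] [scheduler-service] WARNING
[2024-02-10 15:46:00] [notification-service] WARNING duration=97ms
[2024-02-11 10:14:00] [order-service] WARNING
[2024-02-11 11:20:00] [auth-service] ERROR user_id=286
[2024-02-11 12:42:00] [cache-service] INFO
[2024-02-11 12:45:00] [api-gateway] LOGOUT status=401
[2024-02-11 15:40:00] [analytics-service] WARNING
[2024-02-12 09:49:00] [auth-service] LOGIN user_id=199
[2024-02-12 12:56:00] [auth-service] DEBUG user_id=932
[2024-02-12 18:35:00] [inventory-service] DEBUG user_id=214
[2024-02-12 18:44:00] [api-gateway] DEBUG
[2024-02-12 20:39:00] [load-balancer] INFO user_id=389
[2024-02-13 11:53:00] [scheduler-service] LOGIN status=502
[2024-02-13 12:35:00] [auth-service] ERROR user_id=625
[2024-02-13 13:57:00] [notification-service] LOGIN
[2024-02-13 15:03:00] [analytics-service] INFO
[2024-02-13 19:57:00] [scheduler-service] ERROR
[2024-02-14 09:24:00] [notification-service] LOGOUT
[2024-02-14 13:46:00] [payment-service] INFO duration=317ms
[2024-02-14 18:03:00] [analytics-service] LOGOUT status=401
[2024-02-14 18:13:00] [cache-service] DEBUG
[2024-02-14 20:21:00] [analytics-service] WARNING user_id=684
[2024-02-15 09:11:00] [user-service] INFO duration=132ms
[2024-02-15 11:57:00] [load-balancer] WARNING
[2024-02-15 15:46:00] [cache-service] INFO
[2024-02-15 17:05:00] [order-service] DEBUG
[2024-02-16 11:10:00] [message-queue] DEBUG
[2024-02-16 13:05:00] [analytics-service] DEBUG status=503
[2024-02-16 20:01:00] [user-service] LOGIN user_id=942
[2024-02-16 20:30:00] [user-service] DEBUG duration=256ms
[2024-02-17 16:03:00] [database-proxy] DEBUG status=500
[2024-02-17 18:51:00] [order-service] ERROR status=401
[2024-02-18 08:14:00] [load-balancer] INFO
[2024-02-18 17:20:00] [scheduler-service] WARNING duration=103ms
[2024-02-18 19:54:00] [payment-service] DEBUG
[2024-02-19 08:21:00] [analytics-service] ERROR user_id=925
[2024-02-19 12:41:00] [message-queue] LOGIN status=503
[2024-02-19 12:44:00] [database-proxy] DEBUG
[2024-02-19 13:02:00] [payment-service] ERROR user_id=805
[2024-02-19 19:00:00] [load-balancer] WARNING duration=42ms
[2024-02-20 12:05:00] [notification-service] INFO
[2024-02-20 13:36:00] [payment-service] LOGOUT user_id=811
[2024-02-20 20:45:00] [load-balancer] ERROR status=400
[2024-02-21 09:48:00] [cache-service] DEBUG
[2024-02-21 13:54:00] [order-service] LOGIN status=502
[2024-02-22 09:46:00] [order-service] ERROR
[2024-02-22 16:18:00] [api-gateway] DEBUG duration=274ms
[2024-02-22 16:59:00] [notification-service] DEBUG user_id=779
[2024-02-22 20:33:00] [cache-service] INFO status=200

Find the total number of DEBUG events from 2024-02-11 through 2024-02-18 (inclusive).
10

To filter by date range:

1. Date range: 2024-02-11 through 2024-02-18, both dates inclusive
2. Filter for DEBUG events whose date falls in this range
3. Count matching events: 10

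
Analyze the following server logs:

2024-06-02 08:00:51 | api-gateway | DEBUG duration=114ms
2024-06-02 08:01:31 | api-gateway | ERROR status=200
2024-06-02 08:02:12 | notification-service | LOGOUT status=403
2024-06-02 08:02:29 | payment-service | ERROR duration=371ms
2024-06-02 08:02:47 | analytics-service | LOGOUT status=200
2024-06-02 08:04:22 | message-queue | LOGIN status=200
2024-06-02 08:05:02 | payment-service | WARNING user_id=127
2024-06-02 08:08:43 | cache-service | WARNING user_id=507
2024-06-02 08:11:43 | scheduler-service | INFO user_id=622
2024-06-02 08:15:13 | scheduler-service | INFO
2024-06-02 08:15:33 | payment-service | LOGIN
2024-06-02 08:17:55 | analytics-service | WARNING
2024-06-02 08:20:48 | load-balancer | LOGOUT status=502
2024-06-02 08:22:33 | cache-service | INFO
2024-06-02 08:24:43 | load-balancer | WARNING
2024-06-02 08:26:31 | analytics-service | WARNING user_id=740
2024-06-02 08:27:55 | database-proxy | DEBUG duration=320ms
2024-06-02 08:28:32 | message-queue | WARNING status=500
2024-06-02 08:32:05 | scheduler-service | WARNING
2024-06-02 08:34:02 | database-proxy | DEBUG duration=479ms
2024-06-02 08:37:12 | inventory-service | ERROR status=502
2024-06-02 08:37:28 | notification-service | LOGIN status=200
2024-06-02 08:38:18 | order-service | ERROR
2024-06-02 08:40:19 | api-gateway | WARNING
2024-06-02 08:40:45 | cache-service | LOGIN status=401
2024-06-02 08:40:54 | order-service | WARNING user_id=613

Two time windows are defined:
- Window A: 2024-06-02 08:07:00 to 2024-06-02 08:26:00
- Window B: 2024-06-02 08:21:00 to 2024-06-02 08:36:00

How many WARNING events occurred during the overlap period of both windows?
1

To find overlap events:

1. Window A: 2024-06-02 08:07:00 to 2024-06-02 08:26:00
2. Window B: 2024-06-02 08:21:00 to 2024-06-02 08:36:00
3. Overlap period: 2024-06-02 08:21:00 to 2024-06-02 08:26:00
4. Count WARNING events in overlap: 1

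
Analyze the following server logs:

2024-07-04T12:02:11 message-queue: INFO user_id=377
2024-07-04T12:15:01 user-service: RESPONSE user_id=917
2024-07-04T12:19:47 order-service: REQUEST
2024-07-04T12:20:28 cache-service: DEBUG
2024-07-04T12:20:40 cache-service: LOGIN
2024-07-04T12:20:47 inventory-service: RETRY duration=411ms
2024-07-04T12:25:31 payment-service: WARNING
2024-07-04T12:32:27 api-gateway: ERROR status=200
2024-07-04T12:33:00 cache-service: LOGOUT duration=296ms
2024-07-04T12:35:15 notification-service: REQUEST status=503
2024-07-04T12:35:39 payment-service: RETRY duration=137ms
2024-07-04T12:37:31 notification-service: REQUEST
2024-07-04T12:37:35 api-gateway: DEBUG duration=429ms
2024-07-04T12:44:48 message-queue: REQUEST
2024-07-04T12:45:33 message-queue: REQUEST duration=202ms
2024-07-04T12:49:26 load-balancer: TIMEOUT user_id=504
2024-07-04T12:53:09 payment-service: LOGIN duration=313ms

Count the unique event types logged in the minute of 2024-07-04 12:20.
3

To count unique event types:

1. Filter events in the minute starting at 2024-07-04 12:20
2. Extract event types from matching entries
3. Count unique types: 3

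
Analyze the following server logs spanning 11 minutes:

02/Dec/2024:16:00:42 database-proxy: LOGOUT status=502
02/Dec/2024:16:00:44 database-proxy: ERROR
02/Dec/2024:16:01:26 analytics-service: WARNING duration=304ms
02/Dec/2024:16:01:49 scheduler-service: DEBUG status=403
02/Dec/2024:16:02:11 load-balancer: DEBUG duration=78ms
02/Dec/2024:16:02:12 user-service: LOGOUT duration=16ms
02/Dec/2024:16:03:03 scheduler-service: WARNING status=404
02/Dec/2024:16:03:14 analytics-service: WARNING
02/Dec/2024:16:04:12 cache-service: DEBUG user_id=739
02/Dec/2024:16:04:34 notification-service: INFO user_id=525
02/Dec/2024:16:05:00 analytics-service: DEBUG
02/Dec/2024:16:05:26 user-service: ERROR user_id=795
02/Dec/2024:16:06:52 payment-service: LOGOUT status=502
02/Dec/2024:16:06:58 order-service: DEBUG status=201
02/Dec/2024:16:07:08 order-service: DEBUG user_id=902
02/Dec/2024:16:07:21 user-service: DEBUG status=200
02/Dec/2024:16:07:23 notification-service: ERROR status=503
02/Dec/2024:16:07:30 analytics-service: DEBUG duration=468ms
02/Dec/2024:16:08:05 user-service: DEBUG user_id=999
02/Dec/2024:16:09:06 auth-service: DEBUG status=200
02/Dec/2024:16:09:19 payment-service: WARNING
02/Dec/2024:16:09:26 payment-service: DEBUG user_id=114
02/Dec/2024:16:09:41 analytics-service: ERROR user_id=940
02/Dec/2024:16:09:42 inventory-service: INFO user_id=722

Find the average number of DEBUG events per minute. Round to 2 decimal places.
1.0

To calculate the rate:

1. Count total DEBUG events: 11
2. Total time period: 11 minutes
3. Rate = 11 / 11 = 1.0 events per minute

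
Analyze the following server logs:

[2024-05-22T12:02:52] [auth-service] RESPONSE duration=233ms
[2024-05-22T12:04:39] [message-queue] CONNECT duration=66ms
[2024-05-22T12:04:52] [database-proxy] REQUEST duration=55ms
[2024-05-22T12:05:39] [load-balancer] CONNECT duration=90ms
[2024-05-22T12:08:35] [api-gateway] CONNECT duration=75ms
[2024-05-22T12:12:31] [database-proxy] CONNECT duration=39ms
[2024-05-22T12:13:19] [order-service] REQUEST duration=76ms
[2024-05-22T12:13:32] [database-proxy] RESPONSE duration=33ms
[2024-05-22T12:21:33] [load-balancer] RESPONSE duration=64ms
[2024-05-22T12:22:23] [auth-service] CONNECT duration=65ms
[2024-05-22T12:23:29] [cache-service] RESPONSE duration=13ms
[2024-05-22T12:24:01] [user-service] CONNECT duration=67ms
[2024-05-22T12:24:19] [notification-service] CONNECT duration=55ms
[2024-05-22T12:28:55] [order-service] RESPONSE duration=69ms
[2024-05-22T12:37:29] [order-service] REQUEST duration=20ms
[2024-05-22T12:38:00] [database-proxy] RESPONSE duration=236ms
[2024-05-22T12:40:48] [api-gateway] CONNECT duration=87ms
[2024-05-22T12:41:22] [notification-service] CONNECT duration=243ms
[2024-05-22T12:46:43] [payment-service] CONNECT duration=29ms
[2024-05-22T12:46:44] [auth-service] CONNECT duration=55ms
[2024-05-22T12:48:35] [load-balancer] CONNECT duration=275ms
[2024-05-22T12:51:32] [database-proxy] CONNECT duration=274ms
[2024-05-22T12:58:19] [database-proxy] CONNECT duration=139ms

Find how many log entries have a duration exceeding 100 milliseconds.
6

To count timeouts:

1. Threshold: 100ms
2. Extract duration from each log entry
3. Count entries where duration > 100
4. Timeout count: 6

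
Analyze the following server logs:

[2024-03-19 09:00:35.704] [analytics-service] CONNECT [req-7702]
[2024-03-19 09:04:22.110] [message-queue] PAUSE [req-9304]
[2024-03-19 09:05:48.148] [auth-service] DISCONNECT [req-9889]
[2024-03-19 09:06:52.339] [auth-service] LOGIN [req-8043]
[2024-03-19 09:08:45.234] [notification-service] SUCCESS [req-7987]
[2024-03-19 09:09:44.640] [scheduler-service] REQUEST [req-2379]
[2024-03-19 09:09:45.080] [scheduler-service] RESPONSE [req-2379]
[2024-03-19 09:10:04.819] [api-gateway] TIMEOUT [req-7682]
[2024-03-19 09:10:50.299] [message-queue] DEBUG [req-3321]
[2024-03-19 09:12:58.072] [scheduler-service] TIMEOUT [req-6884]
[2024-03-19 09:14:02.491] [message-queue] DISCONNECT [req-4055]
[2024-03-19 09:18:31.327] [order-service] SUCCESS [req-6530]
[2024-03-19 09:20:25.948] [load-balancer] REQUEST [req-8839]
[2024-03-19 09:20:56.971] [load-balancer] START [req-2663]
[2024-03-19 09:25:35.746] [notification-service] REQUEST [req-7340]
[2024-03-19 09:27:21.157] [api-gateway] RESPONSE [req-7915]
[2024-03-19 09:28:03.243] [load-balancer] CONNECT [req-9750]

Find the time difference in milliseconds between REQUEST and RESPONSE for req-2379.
440

To calculate latency:

1. Find REQUEST with id req-2379: 2024-03-19 09:09:44.640
2. Find RESPONSE with id req-2379: 2024-03-19 09:09:45.080
3. Latency: 2024-03-19 09:09:45.080 - 2024-03-19 09:09:44.640 = 440ms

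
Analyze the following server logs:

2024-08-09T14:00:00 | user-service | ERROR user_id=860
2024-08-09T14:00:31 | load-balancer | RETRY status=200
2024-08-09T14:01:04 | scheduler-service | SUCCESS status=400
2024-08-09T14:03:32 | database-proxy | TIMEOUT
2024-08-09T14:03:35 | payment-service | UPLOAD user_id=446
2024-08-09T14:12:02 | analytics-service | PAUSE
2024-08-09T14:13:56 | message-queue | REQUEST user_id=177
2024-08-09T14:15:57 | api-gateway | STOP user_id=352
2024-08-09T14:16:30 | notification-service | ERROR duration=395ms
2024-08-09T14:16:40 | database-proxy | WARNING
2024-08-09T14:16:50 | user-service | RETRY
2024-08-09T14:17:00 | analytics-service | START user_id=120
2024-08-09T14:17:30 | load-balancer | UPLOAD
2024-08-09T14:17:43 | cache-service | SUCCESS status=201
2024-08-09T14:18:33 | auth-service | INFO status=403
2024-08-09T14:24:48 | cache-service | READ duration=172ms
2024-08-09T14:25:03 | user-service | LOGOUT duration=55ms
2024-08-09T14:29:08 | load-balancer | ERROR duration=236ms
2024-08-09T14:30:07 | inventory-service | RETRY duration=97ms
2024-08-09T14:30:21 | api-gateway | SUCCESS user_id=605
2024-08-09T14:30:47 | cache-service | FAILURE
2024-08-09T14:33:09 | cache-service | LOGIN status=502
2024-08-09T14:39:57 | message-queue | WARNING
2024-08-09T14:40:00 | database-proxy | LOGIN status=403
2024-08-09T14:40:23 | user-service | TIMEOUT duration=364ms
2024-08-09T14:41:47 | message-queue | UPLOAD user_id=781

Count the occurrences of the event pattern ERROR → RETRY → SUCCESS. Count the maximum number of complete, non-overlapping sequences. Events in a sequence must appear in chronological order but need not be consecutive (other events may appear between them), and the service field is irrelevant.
3

To count sequences:

1. Look for pattern: ERROR → RETRY → SUCCESS
2. Greedily scan the log in chronological order, matching each sequence element in turn (ignoring service)
3. Each time the full pattern completes, increment the count and restart matching from the next event
4. Complete non-overlapping sequences found: 3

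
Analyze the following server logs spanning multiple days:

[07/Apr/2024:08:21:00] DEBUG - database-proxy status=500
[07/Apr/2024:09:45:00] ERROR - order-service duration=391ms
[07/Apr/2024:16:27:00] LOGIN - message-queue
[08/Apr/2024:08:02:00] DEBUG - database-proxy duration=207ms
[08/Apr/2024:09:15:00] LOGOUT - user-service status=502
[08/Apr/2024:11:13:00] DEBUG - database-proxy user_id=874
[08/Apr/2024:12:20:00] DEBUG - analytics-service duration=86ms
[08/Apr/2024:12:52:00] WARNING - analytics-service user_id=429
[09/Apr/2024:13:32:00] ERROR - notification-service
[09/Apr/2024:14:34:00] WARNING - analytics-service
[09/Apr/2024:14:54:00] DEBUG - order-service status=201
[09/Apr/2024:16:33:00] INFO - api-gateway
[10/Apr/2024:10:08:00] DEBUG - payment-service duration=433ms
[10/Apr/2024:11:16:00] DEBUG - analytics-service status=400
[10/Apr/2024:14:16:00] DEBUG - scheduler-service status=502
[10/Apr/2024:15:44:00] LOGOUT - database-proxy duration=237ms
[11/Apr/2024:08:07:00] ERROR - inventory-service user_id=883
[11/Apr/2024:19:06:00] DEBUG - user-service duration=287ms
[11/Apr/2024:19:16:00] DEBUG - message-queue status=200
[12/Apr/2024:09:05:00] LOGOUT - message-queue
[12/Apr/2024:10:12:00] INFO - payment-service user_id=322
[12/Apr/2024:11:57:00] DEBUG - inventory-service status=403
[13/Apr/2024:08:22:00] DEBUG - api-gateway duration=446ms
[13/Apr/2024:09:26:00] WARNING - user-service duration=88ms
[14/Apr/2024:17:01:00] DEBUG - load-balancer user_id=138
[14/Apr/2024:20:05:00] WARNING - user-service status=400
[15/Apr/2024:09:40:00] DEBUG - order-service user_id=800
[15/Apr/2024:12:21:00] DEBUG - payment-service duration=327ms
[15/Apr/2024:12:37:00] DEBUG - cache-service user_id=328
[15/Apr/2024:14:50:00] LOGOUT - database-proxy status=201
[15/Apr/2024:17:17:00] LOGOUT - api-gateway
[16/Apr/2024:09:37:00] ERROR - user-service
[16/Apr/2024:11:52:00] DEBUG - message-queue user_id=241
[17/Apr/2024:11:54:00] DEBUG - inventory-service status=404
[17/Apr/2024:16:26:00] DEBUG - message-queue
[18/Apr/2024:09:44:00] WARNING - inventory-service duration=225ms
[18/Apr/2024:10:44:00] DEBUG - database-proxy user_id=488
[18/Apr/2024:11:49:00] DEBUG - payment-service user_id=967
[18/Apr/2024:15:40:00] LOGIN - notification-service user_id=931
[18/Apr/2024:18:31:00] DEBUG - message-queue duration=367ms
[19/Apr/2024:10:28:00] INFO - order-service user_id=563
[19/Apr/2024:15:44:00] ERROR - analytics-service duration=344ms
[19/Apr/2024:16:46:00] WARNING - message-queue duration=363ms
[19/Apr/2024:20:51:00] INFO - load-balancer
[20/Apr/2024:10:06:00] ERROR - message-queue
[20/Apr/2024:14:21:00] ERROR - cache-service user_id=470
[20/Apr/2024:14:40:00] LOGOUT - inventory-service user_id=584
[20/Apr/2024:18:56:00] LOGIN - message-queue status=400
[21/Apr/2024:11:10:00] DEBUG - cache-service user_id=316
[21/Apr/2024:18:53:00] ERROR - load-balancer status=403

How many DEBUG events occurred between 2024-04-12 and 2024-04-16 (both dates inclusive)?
7

To filter by date range:

1. Date range: 2024-04-12 through 2024-04-16, both dates inclusive
2. Filter for DEBUG events whose date falls in this range
3. Count matching events: 7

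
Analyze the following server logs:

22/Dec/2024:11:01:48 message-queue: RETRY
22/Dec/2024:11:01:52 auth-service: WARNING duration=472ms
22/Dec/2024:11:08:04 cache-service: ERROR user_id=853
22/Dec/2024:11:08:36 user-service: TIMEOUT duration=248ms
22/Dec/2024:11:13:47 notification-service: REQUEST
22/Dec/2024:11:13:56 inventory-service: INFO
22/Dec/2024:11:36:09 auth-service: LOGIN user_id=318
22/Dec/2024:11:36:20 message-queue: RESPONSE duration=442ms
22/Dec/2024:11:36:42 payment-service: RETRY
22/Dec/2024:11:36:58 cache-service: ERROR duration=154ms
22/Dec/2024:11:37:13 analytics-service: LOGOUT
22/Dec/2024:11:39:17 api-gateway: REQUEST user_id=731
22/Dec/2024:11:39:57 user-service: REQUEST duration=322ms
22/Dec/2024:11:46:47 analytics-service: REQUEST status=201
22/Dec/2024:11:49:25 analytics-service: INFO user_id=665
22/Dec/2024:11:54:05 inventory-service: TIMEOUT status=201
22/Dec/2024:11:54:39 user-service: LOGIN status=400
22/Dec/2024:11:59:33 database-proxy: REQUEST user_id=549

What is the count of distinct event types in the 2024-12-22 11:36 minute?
4

To count unique event types:

1. Filter events in the minute starting at 2024-12-22 11:36
2. Extract event types from matching entries
3. Count unique types: 4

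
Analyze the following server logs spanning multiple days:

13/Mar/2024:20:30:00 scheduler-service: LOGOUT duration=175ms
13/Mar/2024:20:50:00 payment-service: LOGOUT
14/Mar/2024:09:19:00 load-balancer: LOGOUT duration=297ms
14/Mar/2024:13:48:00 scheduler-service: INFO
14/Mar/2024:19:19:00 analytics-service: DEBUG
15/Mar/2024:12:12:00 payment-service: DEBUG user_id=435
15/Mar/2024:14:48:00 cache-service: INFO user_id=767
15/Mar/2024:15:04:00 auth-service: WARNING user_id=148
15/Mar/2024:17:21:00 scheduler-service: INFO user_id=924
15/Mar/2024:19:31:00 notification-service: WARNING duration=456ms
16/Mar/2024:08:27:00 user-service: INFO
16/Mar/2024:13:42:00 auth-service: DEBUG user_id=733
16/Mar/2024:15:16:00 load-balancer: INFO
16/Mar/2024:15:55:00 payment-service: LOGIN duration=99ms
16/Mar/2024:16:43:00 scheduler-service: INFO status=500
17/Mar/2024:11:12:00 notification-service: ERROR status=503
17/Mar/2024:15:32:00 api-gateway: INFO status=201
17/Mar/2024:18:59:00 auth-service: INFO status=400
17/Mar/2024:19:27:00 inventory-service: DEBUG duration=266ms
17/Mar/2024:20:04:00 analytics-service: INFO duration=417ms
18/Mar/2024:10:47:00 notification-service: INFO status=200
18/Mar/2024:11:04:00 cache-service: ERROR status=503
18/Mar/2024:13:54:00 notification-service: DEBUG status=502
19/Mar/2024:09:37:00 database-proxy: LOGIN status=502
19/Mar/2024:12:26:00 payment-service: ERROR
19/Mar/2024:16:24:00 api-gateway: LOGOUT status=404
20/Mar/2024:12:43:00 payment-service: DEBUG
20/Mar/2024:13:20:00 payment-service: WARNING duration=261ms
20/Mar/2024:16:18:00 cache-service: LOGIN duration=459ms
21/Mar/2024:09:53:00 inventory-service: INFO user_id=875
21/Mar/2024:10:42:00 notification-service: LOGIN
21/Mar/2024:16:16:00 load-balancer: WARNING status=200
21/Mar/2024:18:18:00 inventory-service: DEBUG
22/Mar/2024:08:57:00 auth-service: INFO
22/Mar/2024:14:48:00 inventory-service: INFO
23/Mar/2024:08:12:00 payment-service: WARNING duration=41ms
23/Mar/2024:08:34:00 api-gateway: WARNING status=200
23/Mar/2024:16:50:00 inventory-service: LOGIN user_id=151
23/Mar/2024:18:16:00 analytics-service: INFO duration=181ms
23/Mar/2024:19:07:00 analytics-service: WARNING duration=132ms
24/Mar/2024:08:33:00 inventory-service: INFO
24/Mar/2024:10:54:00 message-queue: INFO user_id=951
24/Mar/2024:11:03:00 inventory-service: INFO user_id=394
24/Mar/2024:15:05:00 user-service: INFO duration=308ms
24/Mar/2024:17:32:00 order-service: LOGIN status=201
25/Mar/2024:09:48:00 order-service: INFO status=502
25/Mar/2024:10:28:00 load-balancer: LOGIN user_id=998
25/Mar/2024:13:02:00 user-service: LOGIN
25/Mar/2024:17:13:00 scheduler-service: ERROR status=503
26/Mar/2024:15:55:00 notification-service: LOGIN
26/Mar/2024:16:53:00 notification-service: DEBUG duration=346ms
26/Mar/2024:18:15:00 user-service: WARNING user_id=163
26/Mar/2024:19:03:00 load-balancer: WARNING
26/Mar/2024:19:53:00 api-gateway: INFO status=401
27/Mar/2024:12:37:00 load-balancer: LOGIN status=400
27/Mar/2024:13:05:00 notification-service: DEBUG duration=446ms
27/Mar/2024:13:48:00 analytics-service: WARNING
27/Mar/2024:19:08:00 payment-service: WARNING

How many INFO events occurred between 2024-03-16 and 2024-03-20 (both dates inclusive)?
7

To filter by date range:

1. Date range: 2024-03-16 through 2024-03-20, both dates inclusive
2. Filter for INFO events whose date falls in this range
3. Count matching events: 7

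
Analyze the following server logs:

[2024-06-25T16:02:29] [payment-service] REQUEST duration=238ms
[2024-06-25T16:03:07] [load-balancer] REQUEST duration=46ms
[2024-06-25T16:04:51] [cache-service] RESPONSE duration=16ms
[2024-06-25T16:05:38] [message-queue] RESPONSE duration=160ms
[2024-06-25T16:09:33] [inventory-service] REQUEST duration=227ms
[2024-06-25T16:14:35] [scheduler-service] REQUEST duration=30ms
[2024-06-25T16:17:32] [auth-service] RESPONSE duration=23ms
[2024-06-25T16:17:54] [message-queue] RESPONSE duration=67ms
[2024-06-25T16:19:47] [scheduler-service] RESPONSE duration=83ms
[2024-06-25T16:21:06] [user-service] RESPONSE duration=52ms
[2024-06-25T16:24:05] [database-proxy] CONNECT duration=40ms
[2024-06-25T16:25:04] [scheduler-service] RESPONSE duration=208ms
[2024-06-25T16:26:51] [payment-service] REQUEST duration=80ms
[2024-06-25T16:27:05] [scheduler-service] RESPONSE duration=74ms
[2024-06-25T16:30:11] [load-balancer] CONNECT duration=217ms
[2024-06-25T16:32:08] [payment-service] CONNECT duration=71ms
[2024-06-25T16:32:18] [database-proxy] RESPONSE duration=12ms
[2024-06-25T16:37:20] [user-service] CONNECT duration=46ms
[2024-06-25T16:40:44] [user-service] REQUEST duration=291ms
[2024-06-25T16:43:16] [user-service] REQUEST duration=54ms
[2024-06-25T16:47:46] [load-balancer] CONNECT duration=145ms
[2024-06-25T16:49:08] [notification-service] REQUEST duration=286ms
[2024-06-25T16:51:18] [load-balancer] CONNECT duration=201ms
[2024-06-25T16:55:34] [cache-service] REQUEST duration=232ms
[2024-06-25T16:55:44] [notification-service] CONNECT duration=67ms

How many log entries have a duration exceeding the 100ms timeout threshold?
10

To count timeouts:

1. Threshold: 100ms
2. Extract duration from each log entry
3. Count entries where duration > 100
4. Timeout count: 10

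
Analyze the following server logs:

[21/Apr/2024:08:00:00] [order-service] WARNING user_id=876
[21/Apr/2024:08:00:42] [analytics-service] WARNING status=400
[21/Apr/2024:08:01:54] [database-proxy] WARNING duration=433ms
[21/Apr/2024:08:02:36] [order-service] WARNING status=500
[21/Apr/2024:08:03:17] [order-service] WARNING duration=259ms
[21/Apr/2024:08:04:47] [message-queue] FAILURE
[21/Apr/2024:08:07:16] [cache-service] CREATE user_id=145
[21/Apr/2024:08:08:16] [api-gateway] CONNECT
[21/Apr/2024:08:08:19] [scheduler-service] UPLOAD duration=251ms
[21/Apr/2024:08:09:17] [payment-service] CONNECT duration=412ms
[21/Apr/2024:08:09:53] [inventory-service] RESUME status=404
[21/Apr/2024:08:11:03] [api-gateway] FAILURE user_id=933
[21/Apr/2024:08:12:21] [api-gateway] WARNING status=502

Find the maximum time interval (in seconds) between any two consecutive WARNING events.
544

To find the longest gap:

1. Extract all WARNING events in chronological order
2. Calculate time differences between consecutive events
3. Find the maximum difference
4. Longest gap: 544 seconds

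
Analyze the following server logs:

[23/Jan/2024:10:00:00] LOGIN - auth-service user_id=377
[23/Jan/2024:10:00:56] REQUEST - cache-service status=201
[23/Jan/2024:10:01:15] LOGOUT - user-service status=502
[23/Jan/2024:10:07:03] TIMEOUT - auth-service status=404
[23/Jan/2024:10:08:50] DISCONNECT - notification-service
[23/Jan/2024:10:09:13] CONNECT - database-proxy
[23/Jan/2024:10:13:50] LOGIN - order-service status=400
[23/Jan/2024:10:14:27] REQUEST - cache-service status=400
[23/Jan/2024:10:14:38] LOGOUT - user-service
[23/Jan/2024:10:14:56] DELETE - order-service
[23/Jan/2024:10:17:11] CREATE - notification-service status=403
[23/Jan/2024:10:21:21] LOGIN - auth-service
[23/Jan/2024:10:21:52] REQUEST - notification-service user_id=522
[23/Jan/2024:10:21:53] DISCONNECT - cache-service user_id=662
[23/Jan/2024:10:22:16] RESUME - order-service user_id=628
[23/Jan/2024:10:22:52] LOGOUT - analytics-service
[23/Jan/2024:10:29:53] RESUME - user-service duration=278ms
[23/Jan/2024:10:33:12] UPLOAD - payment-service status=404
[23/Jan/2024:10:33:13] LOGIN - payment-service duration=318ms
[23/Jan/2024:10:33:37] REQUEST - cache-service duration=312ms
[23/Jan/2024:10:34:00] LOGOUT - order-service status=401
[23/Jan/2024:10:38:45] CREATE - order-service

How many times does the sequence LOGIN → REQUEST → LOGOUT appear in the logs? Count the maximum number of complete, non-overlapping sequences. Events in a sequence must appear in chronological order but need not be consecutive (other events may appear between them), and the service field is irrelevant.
4

To count sequences:

1. Look for pattern: LOGIN → REQUEST → LOGOUT
2. Greedily scan the log in chronological order, matching each sequence element in turn (ignoring service)
3. Each time the full pattern completes, increment the count and restart matching from the next event
4. Complete non-overlapping sequences found: 4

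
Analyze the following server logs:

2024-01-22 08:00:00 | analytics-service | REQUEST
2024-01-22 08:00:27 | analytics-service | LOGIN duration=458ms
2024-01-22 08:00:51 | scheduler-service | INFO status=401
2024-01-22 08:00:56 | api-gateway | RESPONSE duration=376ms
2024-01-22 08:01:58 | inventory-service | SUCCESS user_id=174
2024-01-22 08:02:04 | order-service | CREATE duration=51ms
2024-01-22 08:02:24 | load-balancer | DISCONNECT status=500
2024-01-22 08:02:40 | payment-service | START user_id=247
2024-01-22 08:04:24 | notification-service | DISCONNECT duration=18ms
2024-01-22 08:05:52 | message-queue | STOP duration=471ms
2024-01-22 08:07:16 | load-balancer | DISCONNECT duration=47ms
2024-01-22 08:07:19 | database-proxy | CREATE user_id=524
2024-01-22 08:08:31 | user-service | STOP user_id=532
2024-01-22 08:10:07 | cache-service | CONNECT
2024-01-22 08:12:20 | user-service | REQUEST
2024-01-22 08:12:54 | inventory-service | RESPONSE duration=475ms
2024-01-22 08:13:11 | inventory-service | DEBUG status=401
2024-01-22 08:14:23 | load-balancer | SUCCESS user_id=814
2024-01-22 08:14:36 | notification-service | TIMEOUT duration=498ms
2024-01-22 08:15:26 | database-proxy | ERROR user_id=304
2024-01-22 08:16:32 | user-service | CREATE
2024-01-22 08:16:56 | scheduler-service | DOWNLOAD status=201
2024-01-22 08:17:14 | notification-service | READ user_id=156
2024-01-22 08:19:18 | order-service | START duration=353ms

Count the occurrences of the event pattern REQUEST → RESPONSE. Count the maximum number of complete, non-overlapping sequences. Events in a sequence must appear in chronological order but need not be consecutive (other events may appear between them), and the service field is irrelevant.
2

To count sequences:

1. Look for pattern: REQUEST → RESPONSE
2. Greedily scan the log in chronological order, matching each sequence element in turn (ignoring service)
3. Each time the full pattern completes, increment the count and restart matching from the next event
4. Complete non-overlapping sequences found: 2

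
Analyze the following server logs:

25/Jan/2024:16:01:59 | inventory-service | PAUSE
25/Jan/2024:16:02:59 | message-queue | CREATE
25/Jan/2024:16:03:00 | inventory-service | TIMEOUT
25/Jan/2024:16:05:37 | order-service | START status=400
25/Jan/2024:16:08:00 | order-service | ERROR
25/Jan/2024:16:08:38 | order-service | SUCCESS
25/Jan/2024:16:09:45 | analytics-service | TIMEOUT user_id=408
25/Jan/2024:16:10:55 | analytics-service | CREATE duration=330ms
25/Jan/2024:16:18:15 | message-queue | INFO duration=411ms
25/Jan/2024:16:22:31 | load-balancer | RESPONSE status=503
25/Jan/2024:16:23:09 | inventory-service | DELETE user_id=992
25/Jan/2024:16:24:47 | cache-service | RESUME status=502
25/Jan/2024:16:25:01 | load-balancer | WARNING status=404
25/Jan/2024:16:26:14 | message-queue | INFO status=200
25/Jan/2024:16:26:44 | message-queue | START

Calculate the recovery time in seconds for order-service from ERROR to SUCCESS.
38

To calculate recovery time:

1. Find ERROR event for order-service: 25/Jan/2024:16:08:00
2. Find next SUCCESS event for order-service: 25/Jan/2024:16:08:38
3. Recovery time: 25/Jan/2024:16:08:38 - 25/Jan/2024:16:08:00 = 38 seconds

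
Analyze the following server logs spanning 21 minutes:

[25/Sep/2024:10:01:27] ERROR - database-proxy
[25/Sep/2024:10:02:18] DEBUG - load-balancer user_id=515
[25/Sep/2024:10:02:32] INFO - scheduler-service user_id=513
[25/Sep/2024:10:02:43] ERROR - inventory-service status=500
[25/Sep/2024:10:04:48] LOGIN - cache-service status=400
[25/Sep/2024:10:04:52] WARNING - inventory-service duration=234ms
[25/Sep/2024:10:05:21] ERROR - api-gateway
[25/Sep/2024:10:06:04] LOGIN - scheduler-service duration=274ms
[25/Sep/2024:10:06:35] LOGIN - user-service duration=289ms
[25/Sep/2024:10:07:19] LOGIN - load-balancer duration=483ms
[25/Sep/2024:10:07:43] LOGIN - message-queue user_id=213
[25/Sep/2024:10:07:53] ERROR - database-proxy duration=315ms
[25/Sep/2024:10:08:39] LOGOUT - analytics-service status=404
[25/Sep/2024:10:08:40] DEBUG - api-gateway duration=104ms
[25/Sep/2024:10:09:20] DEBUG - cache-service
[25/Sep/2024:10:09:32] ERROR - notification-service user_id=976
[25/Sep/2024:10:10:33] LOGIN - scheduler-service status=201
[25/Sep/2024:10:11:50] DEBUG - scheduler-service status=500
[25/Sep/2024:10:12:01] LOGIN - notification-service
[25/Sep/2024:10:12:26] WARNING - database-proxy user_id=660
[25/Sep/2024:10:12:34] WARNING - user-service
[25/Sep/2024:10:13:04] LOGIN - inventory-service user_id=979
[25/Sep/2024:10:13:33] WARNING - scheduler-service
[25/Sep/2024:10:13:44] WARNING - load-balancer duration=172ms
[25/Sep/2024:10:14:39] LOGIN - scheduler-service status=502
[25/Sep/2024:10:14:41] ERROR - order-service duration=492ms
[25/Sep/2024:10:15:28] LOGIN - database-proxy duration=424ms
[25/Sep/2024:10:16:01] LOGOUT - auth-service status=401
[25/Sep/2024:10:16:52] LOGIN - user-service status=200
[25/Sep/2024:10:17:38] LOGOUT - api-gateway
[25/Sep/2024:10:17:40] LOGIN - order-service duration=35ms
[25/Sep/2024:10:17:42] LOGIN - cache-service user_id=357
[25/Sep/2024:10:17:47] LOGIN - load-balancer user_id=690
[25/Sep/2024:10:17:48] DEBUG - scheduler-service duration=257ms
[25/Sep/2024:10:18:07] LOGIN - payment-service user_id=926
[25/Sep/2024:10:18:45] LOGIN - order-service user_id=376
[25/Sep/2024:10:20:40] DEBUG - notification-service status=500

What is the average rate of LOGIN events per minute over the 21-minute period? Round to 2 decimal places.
0.76

To calculate the rate:

1. Count total LOGIN events: 16
2. Total time period: 21 minutes
3. Rate = 16 / 21 = 0.76 events per minute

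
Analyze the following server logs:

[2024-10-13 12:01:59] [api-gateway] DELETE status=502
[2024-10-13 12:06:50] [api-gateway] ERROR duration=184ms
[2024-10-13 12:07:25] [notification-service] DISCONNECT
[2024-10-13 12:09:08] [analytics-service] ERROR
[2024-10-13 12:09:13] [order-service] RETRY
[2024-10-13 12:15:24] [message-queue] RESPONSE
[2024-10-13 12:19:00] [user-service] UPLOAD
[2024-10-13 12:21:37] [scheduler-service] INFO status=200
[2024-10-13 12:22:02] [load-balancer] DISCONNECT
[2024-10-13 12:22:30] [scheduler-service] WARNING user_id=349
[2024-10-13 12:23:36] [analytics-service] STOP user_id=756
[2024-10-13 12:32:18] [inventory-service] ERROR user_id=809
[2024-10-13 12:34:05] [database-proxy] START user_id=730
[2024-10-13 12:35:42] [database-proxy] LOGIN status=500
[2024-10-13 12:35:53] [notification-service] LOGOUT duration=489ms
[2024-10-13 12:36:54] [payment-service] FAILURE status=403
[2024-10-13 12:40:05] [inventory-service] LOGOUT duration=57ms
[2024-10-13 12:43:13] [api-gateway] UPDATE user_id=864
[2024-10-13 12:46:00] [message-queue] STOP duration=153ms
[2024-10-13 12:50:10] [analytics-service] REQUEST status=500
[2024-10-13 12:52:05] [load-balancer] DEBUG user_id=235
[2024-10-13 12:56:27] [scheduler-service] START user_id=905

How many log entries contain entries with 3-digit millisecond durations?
3

To find matching entries:

1. Pattern to match: entries with 3-digit millisecond durations
2. Scan each log entry for the pattern
3. Count matches: 3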